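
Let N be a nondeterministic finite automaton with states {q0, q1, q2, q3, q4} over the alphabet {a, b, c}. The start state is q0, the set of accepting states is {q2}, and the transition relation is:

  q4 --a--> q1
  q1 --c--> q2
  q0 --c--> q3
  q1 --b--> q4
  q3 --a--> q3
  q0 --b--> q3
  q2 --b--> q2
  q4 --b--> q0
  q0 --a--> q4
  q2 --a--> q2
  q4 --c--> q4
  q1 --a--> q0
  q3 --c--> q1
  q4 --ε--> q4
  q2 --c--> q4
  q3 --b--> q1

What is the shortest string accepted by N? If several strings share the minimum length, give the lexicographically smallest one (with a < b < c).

aac

A breadth-first search from q0 reaches an accepting state first via the path q0 → q4 → q1 → q2 on input aac.
No string of length < 3 is accepted (BFS exhausts all shorter strings without reaching an accepting state), and aac is the lexicographically least accepting string of length 3.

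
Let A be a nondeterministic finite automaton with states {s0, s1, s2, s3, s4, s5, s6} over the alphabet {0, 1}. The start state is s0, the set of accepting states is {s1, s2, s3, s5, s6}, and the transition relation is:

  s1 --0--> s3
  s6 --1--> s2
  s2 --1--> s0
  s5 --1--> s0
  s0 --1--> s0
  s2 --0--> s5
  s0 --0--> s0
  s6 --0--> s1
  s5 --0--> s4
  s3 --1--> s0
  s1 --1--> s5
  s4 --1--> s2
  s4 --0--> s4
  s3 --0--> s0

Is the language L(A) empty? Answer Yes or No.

The states reachable from the start state are {s0}.
None of the accepting states {s1, s2, s3, s5, s6} is reachable, so no string is accepted and L(A) = ∅.

Yes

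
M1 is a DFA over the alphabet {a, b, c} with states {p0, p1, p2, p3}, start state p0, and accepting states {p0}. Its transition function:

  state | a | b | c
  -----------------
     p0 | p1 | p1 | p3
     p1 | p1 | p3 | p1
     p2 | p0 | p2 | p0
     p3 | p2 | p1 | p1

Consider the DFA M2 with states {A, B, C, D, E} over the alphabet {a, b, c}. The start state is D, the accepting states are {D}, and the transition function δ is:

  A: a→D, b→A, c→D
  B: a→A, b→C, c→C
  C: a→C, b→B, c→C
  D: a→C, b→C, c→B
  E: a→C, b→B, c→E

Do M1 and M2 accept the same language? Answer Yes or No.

Yes

Exploring the product automaton M1 × M2 from the start pair (p0, D), following both machines on each input symbol, reaches 4 state pairs: (p0, D), (p1, C), (p3, B), (p2, A).
M1 accepts in {p0} and M2 accepts in {D}. In every reachable pair the two components are either both accepting — (p0, D) — or both non-accepting, so no string is accepted by exactly one of the machines: L(M1) \ L(M2) and L(M2) \ L(M1) are both empty.
Hence every string is accepted by M1 iff it is accepted by M2, and the two languages coincide.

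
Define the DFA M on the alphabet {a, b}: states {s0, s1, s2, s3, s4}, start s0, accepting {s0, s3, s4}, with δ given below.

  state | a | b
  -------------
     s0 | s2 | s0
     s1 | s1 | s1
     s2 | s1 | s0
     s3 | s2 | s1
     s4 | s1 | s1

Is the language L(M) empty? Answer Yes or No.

No

The empty string ε is accepted: the run s0 ends in the accepting state s0.
Since at least one string is accepted, L(M) is not empty.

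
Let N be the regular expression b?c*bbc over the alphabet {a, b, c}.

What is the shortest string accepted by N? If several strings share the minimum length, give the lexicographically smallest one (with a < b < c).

bbc

By inspection of the expression, no string of length less than 3 matches, and bbc is the lexicographically first match of length 3.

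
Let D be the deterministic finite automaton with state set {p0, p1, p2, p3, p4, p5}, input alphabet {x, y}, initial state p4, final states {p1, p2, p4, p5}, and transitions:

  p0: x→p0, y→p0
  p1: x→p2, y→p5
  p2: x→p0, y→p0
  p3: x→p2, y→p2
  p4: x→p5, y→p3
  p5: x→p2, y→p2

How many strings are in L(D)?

6

The useful subgraph on states {p2, p3, p4, p5} is acyclic, so L(D) is finite; the longest accepting path visits 3 useful states, giving maximum string length 2.
Counting accepting paths from p4 by length: 1 of length 0, 1 of length 1, 4 of length 2. Total 6.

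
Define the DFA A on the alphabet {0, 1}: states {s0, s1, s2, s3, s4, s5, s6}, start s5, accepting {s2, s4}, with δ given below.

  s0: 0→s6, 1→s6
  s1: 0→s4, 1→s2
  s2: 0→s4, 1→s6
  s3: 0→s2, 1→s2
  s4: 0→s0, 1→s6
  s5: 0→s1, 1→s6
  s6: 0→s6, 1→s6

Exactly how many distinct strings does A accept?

3

The useful subgraph on states {s1, s2, s4, s5} is acyclic, so L(A) is finite; the longest accepting path visits 4 useful states, giving maximum string length 3.
Counting accepting paths from s5 by length: 2 of length 2, 1 of length 3. Total 3.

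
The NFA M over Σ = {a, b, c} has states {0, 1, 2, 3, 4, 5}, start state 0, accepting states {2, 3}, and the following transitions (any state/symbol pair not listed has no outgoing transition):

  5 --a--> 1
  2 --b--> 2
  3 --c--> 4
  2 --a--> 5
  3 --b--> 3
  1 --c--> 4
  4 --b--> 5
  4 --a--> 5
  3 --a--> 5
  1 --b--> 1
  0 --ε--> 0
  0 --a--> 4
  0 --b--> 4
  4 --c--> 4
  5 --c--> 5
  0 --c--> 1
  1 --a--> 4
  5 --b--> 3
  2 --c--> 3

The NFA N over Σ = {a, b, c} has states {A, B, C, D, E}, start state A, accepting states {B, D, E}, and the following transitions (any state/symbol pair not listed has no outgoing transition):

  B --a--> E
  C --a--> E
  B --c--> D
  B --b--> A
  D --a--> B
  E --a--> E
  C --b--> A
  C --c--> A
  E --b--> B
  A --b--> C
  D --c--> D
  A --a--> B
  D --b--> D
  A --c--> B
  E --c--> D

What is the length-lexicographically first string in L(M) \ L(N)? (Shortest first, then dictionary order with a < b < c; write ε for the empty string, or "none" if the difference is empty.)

The string abb is accepted by M but not by N.
No shorter string lies in the difference, and abb is the lexicographically first length-3 string in L(M) \ L(N).

abb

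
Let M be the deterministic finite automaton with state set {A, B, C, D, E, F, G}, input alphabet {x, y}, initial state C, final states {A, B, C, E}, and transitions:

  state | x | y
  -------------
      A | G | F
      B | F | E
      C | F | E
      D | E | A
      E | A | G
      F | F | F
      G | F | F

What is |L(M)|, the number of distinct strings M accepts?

The useful subgraph on states {A, C, E} is acyclic, so L(M) is finite; the longest accepting path visits 3 useful states, giving maximum string length 2.
Counting accepting paths from C by length: 1 of length 0, 1 of length 1, 1 of length 2. Total 3.

3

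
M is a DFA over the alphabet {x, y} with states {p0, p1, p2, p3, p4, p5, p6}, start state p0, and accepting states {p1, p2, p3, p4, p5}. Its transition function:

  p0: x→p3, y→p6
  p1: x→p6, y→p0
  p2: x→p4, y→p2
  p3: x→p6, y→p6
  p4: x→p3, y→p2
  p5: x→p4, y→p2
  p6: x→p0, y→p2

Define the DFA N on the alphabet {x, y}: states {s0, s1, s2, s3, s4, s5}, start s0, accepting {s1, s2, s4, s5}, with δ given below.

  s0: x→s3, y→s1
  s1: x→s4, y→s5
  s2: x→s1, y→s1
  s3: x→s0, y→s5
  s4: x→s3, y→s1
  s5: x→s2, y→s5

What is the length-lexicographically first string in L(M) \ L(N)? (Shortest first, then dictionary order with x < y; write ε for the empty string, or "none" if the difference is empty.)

x

The string x is accepted by M but not by N.
No shorter string lies in the difference, and x is the lexicographically first length-1 string in L(M) \ L(N).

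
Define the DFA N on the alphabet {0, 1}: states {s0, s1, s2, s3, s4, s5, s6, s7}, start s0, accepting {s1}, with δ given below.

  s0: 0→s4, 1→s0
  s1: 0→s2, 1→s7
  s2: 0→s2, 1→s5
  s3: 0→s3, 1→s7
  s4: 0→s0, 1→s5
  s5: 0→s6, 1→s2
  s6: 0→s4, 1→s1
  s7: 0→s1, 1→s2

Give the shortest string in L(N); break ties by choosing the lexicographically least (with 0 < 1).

0101

A breadth-first search from s0 reaches an accepting state first via the path s0 → s4 → s5 → s6 → s1 on input 0101.
No string of length < 4 is accepted (BFS exhausts all shorter strings without reaching an accepting state), and 0101 is the lexicographically least accepting string of length 4.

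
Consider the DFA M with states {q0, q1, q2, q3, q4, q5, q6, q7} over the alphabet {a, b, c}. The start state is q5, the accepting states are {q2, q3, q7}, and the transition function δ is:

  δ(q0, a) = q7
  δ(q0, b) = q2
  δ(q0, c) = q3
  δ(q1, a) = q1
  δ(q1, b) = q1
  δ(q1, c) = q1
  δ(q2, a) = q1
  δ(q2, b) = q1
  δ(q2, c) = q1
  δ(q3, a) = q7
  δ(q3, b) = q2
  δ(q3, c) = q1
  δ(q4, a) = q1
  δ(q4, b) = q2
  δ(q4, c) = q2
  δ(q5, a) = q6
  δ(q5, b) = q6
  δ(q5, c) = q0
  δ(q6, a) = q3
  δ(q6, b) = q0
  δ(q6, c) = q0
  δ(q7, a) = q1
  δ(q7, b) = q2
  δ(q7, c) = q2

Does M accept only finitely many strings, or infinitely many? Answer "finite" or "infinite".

The useful states (reachable from q5 and able to reach an accepting state) are {q0, q2, q3, q5, q6, q7}.
Restricted to these states the transition graph has no cycle, so every accepting path has bounded length and L is finite.

finite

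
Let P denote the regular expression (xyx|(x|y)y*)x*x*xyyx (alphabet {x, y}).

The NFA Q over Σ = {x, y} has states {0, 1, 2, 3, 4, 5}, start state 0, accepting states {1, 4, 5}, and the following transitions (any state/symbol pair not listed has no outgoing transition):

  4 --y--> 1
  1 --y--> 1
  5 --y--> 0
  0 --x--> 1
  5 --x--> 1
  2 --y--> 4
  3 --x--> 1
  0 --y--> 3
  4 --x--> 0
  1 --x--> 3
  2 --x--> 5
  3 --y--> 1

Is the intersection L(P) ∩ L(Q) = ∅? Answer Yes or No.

Converting the expression P to a DFA (subset construction, then merging equivalent states) gives the minimal DFA with states {p0, p1, p2, p3, p4, p5, p6}, start state p0, accepting states {p6} and transitions p0: x→p1, y→p1; p1: x→p2, y→p1; p2: x→p2, y→p3; p3: x→p4, y→p5; p4: x→p4, y→p4; p5: x→p6, y→p4; p6: x→p4, y→p4.
Exploring the product automaton P × Q from the start pair (p0, 0), following both machines on each input symbol, reaches 10 state pairs: (p0, 0), (p1, 1), (p1, 3), (p2, 3), (p2, 1), (p3, 1), (p4, 3), (p5, 1), (p4, 1), (p6, 3).
P accepts in {p6} and Q accepts in {1, 4, 5}; no reachable pair has both components accepting, so no string drives both machines to acceptance simultaneously and L(P) ∩ L(Q) = ∅.
So no string is accepted by both, and the intersection is empty.

Yes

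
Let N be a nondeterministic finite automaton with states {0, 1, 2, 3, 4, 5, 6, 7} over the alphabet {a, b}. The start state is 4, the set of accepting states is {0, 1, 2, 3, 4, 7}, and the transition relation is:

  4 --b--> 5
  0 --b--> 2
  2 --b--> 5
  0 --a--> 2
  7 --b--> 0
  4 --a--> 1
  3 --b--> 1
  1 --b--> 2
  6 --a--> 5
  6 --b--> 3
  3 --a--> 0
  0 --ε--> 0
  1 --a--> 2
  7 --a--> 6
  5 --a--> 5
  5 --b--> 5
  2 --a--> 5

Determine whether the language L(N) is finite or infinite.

The useful states (reachable from 4 and able to reach an accepting state) are {1, 2, 4}.
Restricted to these states the transition graph has no cycle, so every accepting path has bounded length and L is finite.

finite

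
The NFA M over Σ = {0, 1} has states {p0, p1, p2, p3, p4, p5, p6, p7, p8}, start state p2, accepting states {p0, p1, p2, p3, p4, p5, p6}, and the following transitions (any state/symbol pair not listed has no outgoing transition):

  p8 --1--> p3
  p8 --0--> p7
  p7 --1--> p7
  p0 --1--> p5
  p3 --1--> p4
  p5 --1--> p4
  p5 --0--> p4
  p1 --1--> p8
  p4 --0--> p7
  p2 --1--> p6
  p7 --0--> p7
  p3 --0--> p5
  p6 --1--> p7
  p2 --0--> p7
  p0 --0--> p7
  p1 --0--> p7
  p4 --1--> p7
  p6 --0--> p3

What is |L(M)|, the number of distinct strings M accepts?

The useful subgraph on states {p2, p3, p4, p5, p6} is acyclic, so L(M) is finite; the longest accepting path visits 5 useful states, giving maximum string length 4.
Counting accepting paths from p2 by length: 1 of length 0, 1 of length 1, 1 of length 2, 2 of length 3, 2 of length 4. Total 7.

7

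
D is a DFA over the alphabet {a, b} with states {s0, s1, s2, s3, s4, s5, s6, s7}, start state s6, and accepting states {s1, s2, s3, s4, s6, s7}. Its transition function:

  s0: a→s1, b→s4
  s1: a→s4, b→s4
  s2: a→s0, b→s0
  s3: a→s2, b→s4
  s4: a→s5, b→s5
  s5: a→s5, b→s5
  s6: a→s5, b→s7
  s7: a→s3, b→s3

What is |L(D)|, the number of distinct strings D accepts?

24

The useful subgraph on states {s0, s1, s2, s3, s4, s6, s7} is acyclic, so L(D) is finite; the longest accepting path visits 7 useful states, giving maximum string length 6.
Counting accepting paths from s6 by length: 1 of length 0, 1 of length 1, 2 of length 2, 4 of length 3, 8 of length 5, 8 of length 6. Total 24.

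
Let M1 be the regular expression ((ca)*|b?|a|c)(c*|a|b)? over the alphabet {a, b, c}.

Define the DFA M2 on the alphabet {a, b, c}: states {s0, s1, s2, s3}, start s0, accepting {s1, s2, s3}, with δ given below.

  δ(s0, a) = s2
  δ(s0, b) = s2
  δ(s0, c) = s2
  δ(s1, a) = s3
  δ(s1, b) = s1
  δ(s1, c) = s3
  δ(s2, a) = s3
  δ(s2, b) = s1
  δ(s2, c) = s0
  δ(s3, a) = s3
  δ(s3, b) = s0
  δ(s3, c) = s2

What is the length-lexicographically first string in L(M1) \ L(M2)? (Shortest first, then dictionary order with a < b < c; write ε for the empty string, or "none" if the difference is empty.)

ε

The empty string ε is accepted by M1 but not by M2.
Since ε is the unique shortest string, it is the required witness.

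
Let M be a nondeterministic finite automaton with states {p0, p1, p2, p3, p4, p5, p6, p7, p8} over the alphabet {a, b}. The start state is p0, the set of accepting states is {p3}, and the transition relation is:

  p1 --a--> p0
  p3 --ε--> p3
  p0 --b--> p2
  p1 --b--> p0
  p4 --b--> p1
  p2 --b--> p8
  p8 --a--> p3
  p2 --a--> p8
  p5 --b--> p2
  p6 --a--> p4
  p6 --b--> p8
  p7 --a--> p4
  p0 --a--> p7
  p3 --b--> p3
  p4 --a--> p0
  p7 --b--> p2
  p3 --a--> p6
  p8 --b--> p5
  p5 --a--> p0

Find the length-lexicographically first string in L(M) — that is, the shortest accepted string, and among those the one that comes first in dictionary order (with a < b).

baa

A breadth-first search from p0 reaches an accepting state first via the path p0 → p2 → p8 → p3 on input baa.
No string of length < 3 is accepted (BFS exhausts all shorter strings without reaching an accepting state), and baa is the lexicographically least accepting string of length 3.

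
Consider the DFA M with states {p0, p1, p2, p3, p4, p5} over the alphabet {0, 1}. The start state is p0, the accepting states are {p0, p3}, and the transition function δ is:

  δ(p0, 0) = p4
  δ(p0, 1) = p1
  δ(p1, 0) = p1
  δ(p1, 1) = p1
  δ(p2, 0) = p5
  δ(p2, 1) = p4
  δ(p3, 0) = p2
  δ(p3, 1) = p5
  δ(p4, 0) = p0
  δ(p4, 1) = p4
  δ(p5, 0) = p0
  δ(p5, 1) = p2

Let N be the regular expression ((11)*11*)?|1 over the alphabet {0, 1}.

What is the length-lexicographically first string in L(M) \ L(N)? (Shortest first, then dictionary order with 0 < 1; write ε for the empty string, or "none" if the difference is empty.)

The string 00 is accepted by M but not by N.
No shorter string lies in the difference, and 00 is the lexicographically first length-2 string in L(M) \ L(N).

00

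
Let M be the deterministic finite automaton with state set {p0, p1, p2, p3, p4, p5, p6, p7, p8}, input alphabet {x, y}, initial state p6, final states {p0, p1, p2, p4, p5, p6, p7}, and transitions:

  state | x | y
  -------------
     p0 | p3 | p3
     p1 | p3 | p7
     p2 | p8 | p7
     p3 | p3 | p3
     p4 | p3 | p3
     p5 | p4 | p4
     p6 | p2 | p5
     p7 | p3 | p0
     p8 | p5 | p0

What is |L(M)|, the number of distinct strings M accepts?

The useful subgraph on states {p0, p2, p4, p5, p6, p7, p8} is acyclic, so L(M) is finite; the longest accepting path visits 5 useful states, giving maximum string length 4.
Counting accepting paths from p6 by length: 1 of length 0, 2 of length 1, 3 of length 2, 3 of length 3, 2 of length 4. Total 11.

11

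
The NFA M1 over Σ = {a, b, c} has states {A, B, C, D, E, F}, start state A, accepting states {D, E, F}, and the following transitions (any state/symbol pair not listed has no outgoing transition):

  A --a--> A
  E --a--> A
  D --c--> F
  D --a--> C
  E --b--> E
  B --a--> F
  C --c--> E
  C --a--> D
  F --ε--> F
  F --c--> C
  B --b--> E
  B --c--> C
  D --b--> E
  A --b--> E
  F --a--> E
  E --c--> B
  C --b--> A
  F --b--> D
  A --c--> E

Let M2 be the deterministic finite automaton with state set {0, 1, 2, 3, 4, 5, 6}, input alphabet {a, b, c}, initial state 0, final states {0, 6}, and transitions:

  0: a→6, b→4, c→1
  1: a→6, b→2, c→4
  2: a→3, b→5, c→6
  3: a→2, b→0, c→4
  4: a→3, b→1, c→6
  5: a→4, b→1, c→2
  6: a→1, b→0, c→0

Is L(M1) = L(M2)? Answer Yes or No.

No

The string b is accepted by M1 but rejected by M2.
So L(M1) ≠ L(M2).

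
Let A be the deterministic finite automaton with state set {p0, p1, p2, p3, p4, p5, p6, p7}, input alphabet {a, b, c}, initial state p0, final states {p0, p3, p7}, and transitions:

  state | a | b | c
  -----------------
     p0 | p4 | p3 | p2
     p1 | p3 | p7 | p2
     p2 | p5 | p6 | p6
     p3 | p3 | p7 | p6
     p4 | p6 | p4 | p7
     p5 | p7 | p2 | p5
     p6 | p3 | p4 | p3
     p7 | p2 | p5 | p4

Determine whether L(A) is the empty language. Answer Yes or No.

No

The empty string ε is accepted: the run p0 ends in the accepting state p0.
Since at least one string is accepted, L(A) is not empty.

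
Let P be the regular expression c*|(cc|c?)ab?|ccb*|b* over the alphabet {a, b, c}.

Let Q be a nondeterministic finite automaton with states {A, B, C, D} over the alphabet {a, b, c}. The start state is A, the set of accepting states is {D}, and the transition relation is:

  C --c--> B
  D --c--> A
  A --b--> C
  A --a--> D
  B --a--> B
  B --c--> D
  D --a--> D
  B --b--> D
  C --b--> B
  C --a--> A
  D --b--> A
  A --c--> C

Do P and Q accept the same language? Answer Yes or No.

No

The empty string ε is accepted by P but rejected by Q.
So L(P) ≠ L(Q).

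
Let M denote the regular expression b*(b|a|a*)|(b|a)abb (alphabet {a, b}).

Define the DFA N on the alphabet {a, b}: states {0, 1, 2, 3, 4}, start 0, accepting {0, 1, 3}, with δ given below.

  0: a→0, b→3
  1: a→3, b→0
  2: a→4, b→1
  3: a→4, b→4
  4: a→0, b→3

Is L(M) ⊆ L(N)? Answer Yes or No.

No

The string ba is in L(M) but not in L(N).
So L(M) ⊄ L(N).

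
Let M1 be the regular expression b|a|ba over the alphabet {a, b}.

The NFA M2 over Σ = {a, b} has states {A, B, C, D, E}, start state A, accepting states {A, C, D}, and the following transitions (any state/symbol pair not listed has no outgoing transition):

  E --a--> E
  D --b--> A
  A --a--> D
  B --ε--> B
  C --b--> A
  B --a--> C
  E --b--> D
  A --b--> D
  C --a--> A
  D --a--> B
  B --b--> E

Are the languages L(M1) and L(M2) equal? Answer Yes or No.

No

The string ba is accepted by M1 but rejected by M2.
So L(M1) ≠ L(M2).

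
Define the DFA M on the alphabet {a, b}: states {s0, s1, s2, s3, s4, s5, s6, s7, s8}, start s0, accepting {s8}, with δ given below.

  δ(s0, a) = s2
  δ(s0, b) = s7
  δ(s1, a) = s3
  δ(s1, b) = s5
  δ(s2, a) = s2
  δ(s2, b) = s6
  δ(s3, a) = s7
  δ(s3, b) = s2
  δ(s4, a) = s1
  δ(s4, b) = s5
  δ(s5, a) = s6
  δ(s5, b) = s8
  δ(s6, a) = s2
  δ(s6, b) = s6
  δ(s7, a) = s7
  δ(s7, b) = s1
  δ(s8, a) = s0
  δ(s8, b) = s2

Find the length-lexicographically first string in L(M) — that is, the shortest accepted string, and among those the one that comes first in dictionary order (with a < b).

bbbb

A breadth-first search from s0 reaches an accepting state first via the path s0 → s7 → s1 → s5 → s8 on input bbbb.
No string of length < 4 is accepted (BFS exhausts all shorter strings without reaching an accepting state), and bbbb is the lexicographically least accepting string of length 4.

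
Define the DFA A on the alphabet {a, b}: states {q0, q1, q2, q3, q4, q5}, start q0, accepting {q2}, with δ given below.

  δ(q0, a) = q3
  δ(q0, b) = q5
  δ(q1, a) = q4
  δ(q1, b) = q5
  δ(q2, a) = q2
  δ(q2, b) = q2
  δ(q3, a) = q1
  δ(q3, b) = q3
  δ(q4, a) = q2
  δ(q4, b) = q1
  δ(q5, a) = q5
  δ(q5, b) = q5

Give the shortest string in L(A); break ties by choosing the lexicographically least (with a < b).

aaaa

A breadth-first search from q0 reaches an accepting state first via the path q0 → q3 → q1 → q4 → q2 on input aaaa.
No string of length < 4 is accepted (BFS exhausts all shorter strings without reaching an accepting state), and aaaa is the lexicographically least accepting string of length 4.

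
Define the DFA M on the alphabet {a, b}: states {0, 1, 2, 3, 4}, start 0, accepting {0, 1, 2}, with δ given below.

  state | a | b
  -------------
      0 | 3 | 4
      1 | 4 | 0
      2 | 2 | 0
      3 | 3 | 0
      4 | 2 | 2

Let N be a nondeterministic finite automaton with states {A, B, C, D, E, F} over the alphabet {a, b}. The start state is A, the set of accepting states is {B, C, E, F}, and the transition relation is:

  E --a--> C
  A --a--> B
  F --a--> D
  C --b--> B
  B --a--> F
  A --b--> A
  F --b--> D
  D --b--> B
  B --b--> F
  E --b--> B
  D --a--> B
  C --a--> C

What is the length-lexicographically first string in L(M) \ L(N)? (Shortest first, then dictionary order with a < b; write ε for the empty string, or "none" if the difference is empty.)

ε

The empty string ε is accepted by M but not by N.
Since ε is the unique shortest string, it is the required witness.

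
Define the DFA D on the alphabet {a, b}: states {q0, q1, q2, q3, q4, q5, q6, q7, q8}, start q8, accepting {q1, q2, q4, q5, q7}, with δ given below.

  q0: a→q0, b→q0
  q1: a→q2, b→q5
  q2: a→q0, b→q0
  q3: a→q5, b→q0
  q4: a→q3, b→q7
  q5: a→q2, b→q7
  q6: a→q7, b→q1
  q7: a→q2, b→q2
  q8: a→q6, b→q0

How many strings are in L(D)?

10

The useful subgraph on states {q1, q2, q5, q6, q7, q8} is acyclic, so L(D) is finite; the longest accepting path visits 6 useful states, giving maximum string length 5.
Counting accepting paths from q8 by length: 2 of length 2, 4 of length 3, 2 of length 4, 2 of length 5. Total 10.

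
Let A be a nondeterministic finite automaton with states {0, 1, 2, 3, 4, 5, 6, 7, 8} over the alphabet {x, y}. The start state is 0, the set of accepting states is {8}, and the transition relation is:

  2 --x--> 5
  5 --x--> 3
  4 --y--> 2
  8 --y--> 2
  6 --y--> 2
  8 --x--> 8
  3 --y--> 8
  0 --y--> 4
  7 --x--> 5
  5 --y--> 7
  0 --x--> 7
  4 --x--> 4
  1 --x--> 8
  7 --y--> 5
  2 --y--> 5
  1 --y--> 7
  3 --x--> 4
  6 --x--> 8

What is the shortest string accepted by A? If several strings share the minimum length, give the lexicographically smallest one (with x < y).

A breadth-first search from 0 reaches an accepting state first via the path 0 → 7 → 5 → 3 → 8 on input xxxy.
No string of length < 4 is accepted (BFS exhausts all shorter strings without reaching an accepting state), and xxxy is the lexicographically least accepting string of length 4.

xxxy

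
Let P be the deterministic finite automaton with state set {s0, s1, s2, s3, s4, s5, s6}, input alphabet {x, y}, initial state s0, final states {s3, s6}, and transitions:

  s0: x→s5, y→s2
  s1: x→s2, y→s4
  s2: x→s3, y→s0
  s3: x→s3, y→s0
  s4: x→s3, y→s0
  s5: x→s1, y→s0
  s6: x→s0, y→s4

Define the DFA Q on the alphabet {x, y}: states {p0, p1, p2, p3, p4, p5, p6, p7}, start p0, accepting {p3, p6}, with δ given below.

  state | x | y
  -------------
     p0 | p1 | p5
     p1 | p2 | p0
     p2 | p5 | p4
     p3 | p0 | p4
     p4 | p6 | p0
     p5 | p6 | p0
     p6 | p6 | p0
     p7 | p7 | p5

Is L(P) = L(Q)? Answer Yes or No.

Exploring the product automaton P × Q from the start pair (s0, p0), following both machines on each input symbol, reaches 6 state pairs: (s0, p0), (s5, p1), (s2, p5), (s1, p2), (s3, p6), (s4, p4).
P accepts in {s3, s6} and Q accepts in {p3, p6}. In every reachable pair the two components are either both accepting — (s3, p6) — or both non-accepting, so no string is accepted by exactly one of the machines: L(P) \ L(Q) and L(Q) \ L(P) are both empty.
Hence every string is accepted by P iff it is accepted by Q, and the two languages coincide.

Yes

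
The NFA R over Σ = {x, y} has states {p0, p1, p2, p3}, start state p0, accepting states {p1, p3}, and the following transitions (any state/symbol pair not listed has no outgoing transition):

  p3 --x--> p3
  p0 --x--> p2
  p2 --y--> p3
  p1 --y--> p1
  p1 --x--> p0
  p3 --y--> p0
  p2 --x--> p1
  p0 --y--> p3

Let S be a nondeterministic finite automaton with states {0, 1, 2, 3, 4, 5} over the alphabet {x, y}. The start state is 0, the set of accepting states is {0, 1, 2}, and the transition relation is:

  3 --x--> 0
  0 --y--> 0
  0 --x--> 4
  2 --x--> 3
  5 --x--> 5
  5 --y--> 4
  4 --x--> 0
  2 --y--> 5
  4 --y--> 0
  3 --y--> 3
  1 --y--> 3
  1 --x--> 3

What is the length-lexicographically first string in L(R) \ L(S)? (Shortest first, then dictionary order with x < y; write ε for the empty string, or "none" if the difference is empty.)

yx

The string yx is accepted by R but not by S.
No shorter string lies in the difference, and yx is the lexicographically first length-2 string in L(R) \ L(S).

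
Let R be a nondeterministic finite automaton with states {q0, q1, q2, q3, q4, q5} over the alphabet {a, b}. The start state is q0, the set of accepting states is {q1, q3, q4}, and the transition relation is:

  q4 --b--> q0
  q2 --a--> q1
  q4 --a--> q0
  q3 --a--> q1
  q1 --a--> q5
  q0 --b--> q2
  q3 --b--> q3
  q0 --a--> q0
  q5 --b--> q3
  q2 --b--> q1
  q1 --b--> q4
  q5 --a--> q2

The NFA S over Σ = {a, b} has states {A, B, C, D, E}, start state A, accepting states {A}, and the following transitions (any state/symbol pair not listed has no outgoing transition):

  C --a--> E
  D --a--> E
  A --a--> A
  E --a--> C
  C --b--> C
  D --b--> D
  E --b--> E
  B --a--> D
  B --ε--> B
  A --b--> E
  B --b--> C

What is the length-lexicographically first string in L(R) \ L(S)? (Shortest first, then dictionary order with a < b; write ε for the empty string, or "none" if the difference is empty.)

ba

The string ba is accepted by R but not by S.
No shorter string lies in the difference, and ba is the lexicographically first length-2 string in L(R) \ L(S).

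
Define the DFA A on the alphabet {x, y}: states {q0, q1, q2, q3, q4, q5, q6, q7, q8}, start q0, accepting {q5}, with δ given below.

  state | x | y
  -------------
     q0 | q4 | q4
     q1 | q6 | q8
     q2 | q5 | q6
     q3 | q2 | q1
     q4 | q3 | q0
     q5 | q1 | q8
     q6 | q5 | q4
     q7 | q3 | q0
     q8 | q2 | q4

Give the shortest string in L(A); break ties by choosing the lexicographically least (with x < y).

A breadth-first search from q0 reaches an accepting state first via the path q0 → q4 → q3 → q2 → q5 on input xxxx.
No string of length < 4 is accepted (BFS exhausts all shorter strings without reaching an accepting state), and xxxx is the lexicographically least accepting string of length 4.

xxxx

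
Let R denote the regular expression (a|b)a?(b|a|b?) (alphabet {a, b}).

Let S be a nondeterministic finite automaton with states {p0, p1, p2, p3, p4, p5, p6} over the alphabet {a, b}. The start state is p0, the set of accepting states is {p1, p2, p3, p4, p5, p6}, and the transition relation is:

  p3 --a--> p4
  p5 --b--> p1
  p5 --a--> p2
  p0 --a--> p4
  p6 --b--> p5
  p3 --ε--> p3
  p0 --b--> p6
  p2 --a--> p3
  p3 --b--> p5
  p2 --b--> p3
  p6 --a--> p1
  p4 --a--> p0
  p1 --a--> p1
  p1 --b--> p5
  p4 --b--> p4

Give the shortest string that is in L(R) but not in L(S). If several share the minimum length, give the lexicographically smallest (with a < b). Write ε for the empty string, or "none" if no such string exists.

The string aa is accepted by R but not by S.
No shorter string lies in the difference, and aa is the lexicographically first length-2 string in L(R) \ L(S).

aa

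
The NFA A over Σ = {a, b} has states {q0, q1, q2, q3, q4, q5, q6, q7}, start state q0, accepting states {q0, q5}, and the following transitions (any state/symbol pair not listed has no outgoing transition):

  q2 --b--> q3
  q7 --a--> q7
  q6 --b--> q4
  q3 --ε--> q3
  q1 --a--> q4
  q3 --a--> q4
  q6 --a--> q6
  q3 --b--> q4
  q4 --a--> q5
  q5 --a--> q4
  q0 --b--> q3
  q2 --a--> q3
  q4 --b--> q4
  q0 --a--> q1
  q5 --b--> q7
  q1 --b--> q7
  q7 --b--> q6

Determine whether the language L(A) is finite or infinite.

State q4 is reachable from the start and can reach an accepting state, and it lies on the cycle q4 → q4.
Traversing that cycle any number of times yields accepted strings of unbounded length, so the language is infinite.

infinite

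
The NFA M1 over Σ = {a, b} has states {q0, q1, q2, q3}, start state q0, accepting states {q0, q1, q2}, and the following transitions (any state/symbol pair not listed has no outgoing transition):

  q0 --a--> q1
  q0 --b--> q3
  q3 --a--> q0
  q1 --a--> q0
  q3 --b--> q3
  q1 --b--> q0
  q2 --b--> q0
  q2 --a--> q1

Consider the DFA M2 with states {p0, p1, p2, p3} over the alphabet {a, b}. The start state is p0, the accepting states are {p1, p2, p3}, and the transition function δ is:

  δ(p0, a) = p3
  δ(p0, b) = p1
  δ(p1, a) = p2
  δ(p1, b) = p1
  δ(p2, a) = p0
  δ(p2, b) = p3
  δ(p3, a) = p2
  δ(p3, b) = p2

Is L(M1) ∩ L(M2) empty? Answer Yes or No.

No

The string a is accepted by both M1 and M2.
Hence L(M1) ∩ L(M2) ≠ ∅.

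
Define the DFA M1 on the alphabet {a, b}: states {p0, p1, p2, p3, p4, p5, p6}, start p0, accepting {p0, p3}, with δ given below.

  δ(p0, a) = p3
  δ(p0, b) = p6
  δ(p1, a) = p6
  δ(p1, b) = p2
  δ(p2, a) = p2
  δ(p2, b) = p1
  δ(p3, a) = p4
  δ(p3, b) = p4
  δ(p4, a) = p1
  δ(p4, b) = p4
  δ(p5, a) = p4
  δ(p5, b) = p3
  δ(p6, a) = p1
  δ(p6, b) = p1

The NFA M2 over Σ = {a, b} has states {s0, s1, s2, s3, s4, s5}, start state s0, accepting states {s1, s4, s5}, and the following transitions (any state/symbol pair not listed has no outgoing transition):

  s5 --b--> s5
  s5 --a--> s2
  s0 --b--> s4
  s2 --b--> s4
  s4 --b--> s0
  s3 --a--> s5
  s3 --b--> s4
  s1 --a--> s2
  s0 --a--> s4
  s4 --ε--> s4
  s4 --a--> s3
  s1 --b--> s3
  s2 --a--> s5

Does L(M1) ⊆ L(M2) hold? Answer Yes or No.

No

The empty string ε is in L(M1) but not in L(M2).
So L(M1) ⊄ L(M2).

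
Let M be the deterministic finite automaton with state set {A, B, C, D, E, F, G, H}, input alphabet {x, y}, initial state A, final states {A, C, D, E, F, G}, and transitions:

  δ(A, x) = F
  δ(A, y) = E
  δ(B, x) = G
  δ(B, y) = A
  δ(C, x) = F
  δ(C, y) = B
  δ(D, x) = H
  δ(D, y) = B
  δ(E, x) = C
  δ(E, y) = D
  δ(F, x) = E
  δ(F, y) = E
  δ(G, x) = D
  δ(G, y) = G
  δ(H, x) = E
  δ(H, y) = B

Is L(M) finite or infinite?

State A is reachable from the start and can reach an accepting state, and it lies on the cycle A → E → C → B → A.
Traversing that cycle any number of times yields accepted strings of unbounded length, so the language is infinite.

infinite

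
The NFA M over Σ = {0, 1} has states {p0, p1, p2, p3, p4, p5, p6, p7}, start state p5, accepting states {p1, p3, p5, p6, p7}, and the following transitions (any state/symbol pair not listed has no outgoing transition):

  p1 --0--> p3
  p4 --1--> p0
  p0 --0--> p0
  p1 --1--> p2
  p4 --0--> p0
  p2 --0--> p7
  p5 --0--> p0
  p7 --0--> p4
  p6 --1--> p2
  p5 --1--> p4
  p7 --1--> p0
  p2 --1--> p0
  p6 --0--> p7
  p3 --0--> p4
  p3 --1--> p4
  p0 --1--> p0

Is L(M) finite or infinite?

The useful states (reachable from p5 and able to reach an accepting state) are {p5}.
Restricted to these states the transition graph has no cycle, so every accepting path has bounded length and L is finite.

finite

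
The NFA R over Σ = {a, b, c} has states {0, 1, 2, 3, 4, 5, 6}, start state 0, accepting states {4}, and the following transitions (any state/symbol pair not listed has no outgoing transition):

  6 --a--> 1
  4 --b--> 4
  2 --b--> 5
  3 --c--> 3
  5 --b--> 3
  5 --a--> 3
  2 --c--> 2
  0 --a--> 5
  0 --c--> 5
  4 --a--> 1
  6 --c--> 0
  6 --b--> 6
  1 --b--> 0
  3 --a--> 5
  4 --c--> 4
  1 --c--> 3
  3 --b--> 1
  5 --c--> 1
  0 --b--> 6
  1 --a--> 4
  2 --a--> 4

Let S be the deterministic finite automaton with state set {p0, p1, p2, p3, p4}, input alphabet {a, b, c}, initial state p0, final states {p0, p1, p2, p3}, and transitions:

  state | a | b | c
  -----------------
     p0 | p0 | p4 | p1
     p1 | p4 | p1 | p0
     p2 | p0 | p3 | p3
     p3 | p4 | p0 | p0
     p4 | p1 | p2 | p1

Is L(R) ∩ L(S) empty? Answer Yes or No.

The string cca is accepted by both R and S.
Hence L(R) ∩ L(S) ≠ ∅.

No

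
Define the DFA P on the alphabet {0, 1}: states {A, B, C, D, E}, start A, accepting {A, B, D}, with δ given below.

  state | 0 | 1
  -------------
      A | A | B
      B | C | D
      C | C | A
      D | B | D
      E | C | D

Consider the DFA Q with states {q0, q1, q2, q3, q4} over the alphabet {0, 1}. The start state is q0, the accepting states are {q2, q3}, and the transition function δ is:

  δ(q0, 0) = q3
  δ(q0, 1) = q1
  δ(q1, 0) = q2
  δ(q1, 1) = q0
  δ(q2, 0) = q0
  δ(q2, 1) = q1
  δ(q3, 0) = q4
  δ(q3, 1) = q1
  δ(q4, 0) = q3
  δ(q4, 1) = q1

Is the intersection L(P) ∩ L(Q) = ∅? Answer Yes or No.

No

The string 0 is accepted by both P and Q.
Hence L(P) ∩ L(Q) ≠ ∅.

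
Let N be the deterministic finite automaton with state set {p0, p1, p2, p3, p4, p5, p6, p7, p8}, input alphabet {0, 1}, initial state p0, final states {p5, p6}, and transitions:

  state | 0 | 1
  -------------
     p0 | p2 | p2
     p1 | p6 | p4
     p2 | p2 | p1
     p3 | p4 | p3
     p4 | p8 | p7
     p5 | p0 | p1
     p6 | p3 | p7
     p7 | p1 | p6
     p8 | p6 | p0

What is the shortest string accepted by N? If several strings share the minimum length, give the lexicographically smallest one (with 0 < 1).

010

A breadth-first search from p0 reaches an accepting state first via the path p0 → p2 → p1 → p6 on input 010.
No string of length < 3 is accepted (BFS exhausts all shorter strings without reaching an accepting state), and 010 is the lexicographically least accepting string of length 3.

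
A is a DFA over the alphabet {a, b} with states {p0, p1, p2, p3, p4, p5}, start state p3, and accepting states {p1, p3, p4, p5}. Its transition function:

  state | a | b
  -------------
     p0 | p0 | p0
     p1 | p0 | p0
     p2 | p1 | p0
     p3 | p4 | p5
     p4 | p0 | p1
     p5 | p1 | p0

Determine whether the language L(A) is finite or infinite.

The useful states (reachable from p3 and able to reach an accepting state) are {p1, p3, p4, p5}.
Restricted to these states the transition graph has no cycle, so every accepting path has bounded length and L is finite.

finite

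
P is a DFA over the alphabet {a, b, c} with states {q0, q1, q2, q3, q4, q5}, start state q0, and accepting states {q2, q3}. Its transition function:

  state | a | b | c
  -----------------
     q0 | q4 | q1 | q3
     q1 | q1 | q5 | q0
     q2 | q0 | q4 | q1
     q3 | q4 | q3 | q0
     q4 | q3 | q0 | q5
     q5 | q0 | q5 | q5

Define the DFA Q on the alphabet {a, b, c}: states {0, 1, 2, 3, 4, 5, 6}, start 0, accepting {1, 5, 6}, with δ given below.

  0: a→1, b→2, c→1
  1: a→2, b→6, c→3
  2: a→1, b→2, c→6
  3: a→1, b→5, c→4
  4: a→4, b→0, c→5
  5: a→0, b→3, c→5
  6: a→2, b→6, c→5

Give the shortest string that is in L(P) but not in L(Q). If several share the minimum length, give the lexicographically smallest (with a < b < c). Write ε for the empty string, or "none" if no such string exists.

aa

The string aa is accepted by P but not by Q.
No shorter string lies in the difference, and aa is the lexicographically first length-2 string in L(P) \ L(Q).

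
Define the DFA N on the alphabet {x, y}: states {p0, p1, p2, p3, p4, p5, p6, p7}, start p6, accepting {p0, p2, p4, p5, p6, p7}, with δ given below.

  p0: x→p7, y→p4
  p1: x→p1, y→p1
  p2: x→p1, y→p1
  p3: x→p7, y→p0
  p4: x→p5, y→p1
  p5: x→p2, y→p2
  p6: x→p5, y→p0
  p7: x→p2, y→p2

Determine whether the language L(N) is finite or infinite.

The useful states (reachable from p6 and able to reach an accepting state) are {p0, p2, p4, p5, p6, p7}.
Restricted to these states the transition graph has no cycle, so every accepting path has bounded length and L is finite.

finite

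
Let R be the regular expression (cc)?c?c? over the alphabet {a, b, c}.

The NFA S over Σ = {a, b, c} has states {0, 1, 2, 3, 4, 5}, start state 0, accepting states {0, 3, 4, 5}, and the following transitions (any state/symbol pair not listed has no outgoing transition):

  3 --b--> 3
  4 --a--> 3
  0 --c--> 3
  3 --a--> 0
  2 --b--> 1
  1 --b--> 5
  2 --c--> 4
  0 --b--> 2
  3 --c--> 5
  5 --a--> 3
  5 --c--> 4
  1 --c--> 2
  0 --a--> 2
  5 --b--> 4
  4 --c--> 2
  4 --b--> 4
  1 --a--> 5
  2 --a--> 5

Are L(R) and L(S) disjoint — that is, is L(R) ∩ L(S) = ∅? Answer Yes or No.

The empty string ε is accepted by both R and S.
Hence L(R) ∩ L(S) ≠ ∅.

No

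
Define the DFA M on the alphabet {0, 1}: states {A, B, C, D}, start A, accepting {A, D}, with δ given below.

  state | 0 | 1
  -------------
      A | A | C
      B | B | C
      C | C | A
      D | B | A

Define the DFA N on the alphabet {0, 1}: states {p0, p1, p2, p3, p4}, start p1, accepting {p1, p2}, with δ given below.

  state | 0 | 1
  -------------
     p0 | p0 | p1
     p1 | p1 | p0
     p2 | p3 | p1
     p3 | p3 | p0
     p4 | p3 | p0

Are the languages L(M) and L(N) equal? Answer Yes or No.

Yes

Exploring the product automaton M × N from the start pair (A, p1), following both machines on each input symbol, reaches 2 state pairs: (A, p1), (C, p0).
M accepts in {A, D} and N accepts in {p1, p2}. In every reachable pair the two components are either both accepting — (A, p1) — or both non-accepting, so no string is accepted by exactly one of the machines: L(M) \ L(N) and L(N) \ L(M) are both empty.
Hence every string is accepted by M iff it is accepted by N, and the two languages coincide.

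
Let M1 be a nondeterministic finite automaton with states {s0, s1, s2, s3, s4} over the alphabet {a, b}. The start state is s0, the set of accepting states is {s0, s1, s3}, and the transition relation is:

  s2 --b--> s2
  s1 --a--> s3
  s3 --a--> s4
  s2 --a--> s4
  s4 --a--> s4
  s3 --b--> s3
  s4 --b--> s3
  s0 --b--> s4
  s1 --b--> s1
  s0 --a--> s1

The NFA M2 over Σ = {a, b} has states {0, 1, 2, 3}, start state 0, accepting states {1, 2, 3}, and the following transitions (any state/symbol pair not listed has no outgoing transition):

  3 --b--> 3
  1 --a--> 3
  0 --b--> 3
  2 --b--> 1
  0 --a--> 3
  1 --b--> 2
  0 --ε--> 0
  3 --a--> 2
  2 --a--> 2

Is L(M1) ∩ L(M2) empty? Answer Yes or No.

The string a is accepted by both M1 and M2.
Hence L(M1) ∩ L(M2) ≠ ∅.

No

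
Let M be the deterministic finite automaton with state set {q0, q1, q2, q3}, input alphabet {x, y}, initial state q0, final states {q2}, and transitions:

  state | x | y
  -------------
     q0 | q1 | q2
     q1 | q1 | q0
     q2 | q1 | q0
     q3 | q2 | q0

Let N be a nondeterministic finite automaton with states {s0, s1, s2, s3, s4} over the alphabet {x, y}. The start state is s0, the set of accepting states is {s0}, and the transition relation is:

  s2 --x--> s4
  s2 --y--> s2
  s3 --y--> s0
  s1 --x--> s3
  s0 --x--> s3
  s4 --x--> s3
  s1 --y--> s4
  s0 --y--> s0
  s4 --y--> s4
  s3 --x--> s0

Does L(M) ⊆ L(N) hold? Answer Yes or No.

Exploring the product automaton M × N from the start pair (q0, s0), following both machines on each input symbol, reaches 4 state pairs: (q0, s0), (q1, s3), (q2, s0), (q1, s0).
M accepts in {q2} and N accepts in {s0}. The reachable pairs whose M-component is accepting are (q2, s0); in each of them the N-component is accepting too, so the product for L(M) \ L(N) (M-component accepting, N-component rejecting) has no reachable accepting pair and the difference is empty.
Hence every string in L(M) is also in L(N).

Yes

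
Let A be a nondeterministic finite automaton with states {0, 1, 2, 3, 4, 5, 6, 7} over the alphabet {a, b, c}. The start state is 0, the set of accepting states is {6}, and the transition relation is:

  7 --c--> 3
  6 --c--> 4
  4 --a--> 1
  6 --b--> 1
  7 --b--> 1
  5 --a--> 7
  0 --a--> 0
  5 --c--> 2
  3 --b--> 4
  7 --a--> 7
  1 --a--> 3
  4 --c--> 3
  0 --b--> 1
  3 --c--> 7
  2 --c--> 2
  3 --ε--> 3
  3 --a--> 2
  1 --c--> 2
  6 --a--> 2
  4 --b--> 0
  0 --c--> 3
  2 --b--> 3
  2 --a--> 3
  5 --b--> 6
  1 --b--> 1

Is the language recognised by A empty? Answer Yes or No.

Yes

The states reachable from the start state are {0, 1, 2, 3, 4, 7}.
None of the accepting states {6} is reachable, so no string is accepted and L(A) = ∅.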